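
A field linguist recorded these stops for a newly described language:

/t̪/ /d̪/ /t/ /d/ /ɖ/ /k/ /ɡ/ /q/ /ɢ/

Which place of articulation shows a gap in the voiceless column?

retroflex

Voiceless: /t̪/ (dental), /t/ (alveolar), /k/ (velar), /q/ (uvular).
Voiced: /d̪/ (dental), /d/ (alveolar), /ɖ/ (retroflex), /ɡ/ (velar), /ɢ/ (uvular).
Every place of articulation has a voiceless member except retroflex, where /ʈ/ would be expected.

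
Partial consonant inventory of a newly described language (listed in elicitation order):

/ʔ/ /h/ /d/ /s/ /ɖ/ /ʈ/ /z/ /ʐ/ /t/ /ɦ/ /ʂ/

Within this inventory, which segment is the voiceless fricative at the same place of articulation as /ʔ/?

/ʔ/ is a voiceless glottal stop.
The voiceless fricative at the same place is a voiceless glottal fricative — in this inventory, /h/.

/h/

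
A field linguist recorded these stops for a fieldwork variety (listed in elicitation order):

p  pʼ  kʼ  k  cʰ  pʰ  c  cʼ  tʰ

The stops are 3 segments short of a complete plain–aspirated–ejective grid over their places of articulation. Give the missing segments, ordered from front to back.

bilabial: plain /p/, aspirated /pʰ/, ejective /pʼ/.
alveolar: plain —, aspirated /tʰ/, ejective —.
palatal: plain /c/, aspirated /cʰ/, ejective /cʼ/.
velar: plain /k/, aspirated —, ejective /kʼ/.
Gaps, from front to back: alveolar lacks plain (/t/); alveolar lacks ejective (/tʼ/); velar lacks aspirated (/kʰ/).

/t/, /tʼ/, /kʰ/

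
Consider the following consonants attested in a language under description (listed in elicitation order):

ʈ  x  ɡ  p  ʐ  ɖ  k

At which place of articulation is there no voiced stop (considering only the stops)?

bilabial

place of articulation  voiceless  voiced  
bilabial          p         —       
retroflex         ʈ         ɖ       
velar             k         ɡ       
Every place of articulation has a voiced member except bilabial, where /b/ would be expected.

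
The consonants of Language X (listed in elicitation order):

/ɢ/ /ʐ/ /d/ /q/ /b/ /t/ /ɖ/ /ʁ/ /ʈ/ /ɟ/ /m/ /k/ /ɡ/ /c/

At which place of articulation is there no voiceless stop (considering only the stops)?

bilabial

place of articulation  voiceless  voiced  
bilabial          —         b       
alveolar          t         d       
retroflex         ʈ         ɖ       
palatal           c         ɟ       
velar             k         ɡ       
uvular            q         ɢ       
Every place of articulation has a voiceless member except bilabial, where /p/ would be expected.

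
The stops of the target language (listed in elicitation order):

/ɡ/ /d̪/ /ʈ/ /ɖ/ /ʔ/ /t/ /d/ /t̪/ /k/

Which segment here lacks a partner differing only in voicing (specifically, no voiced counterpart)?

/ʔ/

Dental: /t̪/ ~ /d̪/
Alveolar: /t/ ~ /d/
Retroflex: /ʈ/ ~ /ɖ/
Velar: /k/ ~ /ɡ/
Glottal: only /ʔ/ (voiceless); no voiced partner.
So /ʔ/ is the unpaired segment.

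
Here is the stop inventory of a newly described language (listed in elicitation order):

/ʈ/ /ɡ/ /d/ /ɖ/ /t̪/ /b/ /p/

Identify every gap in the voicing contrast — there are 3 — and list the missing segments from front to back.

Voiceless: /p/ (bilabial), /t̪/ (dental), /ʈ/ (retroflex).
Voiced: /b/ (bilabial), /d/ (alveolar), /ɖ/ (retroflex), /ɡ/ (velar).
Gaps, from front to back: dental lacks voiced (/d̪/); alveolar lacks voiceless (/t/); velar lacks voiceless (/k/).

/d̪/, /t/, /k/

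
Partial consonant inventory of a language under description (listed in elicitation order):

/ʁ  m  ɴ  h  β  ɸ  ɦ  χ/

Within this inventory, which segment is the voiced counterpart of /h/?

/ɦ/

/h/ is a voiceless glottal fricative.
The voiced counterpart is a voiced glottal fricative — in this inventory, /ɦ/.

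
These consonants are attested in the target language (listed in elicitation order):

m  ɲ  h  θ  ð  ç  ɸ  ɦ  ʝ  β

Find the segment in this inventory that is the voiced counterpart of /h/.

/ɦ/

/h/ is a voiceless glottal fricative.
The voiced counterpart is a voiced glottal fricative — in this inventory, /ɦ/.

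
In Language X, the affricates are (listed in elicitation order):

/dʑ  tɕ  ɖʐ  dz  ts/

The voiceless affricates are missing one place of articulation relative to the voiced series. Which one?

retroflex

alveolar: voiceless /ts/, voiced /dz/.
retroflex: voiceless —, voiced /ɖʐ/.
alveolo-palatal: voiceless /tɕ/, voiced /dʑ/.
Every place of articulation has a voiceless member except retroflex, where /ʈʂ/ would be expected.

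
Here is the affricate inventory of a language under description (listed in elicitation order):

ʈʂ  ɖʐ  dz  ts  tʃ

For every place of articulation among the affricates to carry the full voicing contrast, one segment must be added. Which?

/dʒ/

alveolar: voiceless /ts/, voiced /dz/.
postalveolar: voiceless /tʃ/, voiced —.
retroflex: voiceless /ʈʂ/, voiced /ɖʐ/.
The postalveolar row has no voiced member, so the gap is the voiced postalveolar affricate /dʒ/.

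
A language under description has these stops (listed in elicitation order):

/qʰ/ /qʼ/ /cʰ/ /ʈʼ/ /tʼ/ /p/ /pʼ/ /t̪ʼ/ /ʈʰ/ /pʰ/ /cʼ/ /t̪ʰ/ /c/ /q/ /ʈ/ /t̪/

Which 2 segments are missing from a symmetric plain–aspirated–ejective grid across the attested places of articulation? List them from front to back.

/t/, /tʰ/

bilabial: plain /p/, aspirated /pʰ/, ejective /pʼ/.
dental: plain /t̪/, aspirated /t̪ʰ/, ejective /t̪ʼ/.
alveolar: plain —, aspirated —, ejective /tʼ/.
retroflex: plain /ʈ/, aspirated /ʈʰ/, ejective /ʈʼ/.
palatal: plain /c/, aspirated /cʰ/, ejective /cʼ/.
uvular: plain /q/, aspirated /qʰ/, ejective /qʼ/.
Gaps, from front to back: alveolar lacks plain (/t/); alveolar lacks aspirated (/tʰ/).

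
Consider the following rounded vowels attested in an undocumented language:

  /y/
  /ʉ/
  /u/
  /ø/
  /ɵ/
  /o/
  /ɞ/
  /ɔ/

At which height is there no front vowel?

high: front /y/, central /ʉ/, back /u/.
high-mid: front /ø/, central /ɵ/, back /o/.
low-mid: front —, central /ɞ/, back /ɔ/.
Every height has a front member except low-mid, where /œ/ would be expected.

low-mid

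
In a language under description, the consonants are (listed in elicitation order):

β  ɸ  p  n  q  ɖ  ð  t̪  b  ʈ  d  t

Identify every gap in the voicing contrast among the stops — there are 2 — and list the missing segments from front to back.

/d̪/, /ɢ/

Voiceless: /p/ (bilabial), /t̪/ (dental), /t/ (alveolar), /ʈ/ (retroflex), /q/ (uvular).
Voiced: /b/ (bilabial), /d/ (alveolar), /ɖ/ (retroflex).
Gaps, from front to back: dental lacks voiced (/d̪/); uvular lacks voiced (/ɢ/).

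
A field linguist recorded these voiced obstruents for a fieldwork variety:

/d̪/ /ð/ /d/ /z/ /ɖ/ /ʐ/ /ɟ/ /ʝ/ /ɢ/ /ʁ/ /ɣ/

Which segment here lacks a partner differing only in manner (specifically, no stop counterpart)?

Dental: /d̪/ ~ /ð/
Alveolar: /d/ ~ /z/
Retroflex: /ɖ/ ~ /ʐ/
Palatal: /ɟ/ ~ /ʝ/
Uvular: /ɢ/ ~ /ʁ/
Velar: only /ɣ/ (fricative); no stop partner.
So /ɣ/ is the unpaired segment.

/ɣ/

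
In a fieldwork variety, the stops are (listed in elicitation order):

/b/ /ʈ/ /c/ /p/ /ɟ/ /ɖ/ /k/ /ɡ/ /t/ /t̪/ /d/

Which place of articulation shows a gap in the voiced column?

dental

place of articulation  voiceless  voiced  
bilabial          p         b       
dental            t̪        —       
alveolar          t         d       
retroflex         ʈ         ɖ       
palatal           c         ɟ       
velar             k         ɡ       
Every place of articulation has a voiced member except dental, where /d̪/ would be expected.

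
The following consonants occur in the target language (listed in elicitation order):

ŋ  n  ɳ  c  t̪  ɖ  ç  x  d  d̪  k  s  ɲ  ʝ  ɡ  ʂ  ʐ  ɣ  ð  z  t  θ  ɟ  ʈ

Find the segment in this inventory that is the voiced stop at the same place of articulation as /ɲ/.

/ɲ/ is a palatal nasal.
The voiced stop at the same place is a voiced palatal stop — in this inventory, /ɟ/.

/ɟ/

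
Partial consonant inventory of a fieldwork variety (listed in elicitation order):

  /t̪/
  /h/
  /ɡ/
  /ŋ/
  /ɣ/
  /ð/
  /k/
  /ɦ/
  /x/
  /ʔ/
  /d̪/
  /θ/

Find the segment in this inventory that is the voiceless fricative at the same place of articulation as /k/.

/x/

/k/ is a voiceless velar stop.
The voiceless fricative at the same place is a voiceless velar fricative — in this inventory, /x/.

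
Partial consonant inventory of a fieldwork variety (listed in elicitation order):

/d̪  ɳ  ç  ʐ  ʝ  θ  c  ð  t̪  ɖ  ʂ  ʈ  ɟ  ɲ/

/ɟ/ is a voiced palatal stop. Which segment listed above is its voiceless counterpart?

/c/

The voiceless counterpart is a voiceless palatal stop — in this inventory, /c/.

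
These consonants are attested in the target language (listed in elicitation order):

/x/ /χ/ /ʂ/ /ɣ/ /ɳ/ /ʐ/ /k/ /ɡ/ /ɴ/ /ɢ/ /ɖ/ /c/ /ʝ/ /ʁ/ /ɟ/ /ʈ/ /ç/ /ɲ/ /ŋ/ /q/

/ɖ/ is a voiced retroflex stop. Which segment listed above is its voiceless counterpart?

The voiceless counterpart is a voiceless retroflex stop — in this inventory, /ʈ/.

/ʈ/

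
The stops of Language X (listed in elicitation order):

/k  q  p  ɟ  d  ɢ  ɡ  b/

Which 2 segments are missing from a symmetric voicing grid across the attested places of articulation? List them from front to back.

/t/, /c/

Voiceless: /p/ (bilabial), /k/ (velar), /q/ (uvular).
Voiced: /b/ (bilabial), /d/ (alveolar), /ɟ/ (palatal), /ɡ/ (velar), /ɢ/ (uvular).
Gaps, from front to back: alveolar lacks voiceless (/t/); palatal lacks voiceless (/c/).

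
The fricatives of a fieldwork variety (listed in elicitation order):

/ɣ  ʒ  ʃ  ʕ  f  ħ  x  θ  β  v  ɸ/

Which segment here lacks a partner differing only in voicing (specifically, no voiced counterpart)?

/θ/

Bilabial: /ɸ/ ~ /β/
Labiodental: /f/ ~ /v/
Postalveolar: /ʃ/ ~ /ʒ/
Velar: /x/ ~ /ɣ/
Pharyngeal: /ħ/ ~ /ʕ/
Dental: only /θ/ (voiceless); no voiced partner.
So /θ/ is the unpaired segment.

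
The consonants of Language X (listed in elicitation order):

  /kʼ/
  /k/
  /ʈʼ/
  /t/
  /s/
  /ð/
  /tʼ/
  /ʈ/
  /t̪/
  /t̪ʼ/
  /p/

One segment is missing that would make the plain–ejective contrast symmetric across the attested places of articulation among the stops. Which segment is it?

place of articulation  plain     ejective
bilabial          p         —       
dental            t̪        t̪ʼ     
alveolar          t         tʼ      
retroflex         ʈ         ʈʼ      
velar             k         kʼ      
The bilabial row has no ejective member, so the gap is the ejective bilabial stop /pʼ/.

/pʼ/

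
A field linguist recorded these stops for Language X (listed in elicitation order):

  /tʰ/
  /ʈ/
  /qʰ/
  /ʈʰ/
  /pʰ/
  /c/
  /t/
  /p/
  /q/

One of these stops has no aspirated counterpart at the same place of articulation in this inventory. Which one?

/c/

Bilabial: /p/ ~ /pʰ/
Alveolar: /t/ ~ /tʰ/
Retroflex: /ʈ/ ~ /ʈʰ/
Uvular: /q/ ~ /qʰ/
Palatal: only /c/ (plain); no aspirated partner.
So /c/ is the unpaired segment.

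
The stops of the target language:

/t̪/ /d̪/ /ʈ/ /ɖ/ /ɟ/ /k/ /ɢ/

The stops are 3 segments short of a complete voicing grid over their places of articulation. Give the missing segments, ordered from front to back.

/c/, /ɡ/, /q/

Voiceless: /t̪/ (dental), /ʈ/ (retroflex), /k/ (velar).
Voiced: /d̪/ (dental), /ɖ/ (retroflex), /ɟ/ (palatal), /ɢ/ (uvular).
Gaps, from front to back: palatal lacks voiceless (/c/); velar lacks voiced (/ɡ/); uvular lacks voiceless (/q/).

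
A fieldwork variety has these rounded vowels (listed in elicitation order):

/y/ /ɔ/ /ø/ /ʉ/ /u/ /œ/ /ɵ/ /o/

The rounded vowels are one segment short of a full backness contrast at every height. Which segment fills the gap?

height            front     central   back    
high              y         ʉ         u       
high-mid          ø         ɵ         o       
low-mid           œ         —         ɔ       
The low-mid row has no central member, so the gap is the low-mid central rounded vowel /ɞ/.

/ɞ/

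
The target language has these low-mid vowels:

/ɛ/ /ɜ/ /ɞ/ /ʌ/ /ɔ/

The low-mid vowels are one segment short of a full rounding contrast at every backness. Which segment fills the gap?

/œ/

front: unrounded /ɛ/, rounded —.
central: unrounded /ɜ/, rounded /ɞ/.
back: unrounded /ʌ/, rounded /ɔ/.
The front row has no rounded member, so the gap is the front rounded vowel /œ/.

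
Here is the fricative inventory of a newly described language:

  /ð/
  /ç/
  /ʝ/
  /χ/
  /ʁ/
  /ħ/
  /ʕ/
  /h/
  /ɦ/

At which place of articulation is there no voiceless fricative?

dental

Voiceless: /ç/ (palatal), /χ/ (uvular), /ħ/ (pharyngeal), /h/ (glottal).
Voiced: /ð/ (dental), /ʝ/ (palatal), /ʁ/ (uvular), /ʕ/ (pharyngeal), /ɦ/ (glottal).
Every place of articulation has a voiceless member except dental, where /θ/ would be expected.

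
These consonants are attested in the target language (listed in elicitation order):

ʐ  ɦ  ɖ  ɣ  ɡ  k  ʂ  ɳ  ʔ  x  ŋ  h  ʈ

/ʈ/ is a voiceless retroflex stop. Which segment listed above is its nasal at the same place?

/ɳ/

The nasal at the same place is a retroflex nasal — in this inventory, /ɳ/.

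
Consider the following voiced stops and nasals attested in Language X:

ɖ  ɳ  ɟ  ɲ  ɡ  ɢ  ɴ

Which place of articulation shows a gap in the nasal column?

place of articulation  oral stop  nasal   
retroflex         ɖ         ɳ       
palatal           ɟ         ɲ       
velar             ɡ         —       
uvular            ɢ         ɴ       
Every place of articulation has a nasal member except velar, where /ŋ/ would be expected.

velar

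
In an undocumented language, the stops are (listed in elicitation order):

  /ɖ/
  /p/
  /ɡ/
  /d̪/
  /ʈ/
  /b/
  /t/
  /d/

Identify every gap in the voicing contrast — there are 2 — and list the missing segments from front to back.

place of articulation  voiceless  voiced  
bilabial          p         b       
dental            —         d̪      
alveolar          t         d       
retroflex         ʈ         ɖ       
velar             —         ɡ       
Gaps, from front to back: dental lacks voiceless (/t̪/); velar lacks voiceless (/k/).

/t̪/, /k/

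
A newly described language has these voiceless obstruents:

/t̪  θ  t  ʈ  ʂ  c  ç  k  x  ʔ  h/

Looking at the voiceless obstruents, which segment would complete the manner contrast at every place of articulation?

/s/

Stop: /t̪/ (dental), /t/ (alveolar), /ʈ/ (retroflex), /c/ (palatal), /k/ (velar), /ʔ/ (glottal).
Fricative: /θ/ (dental), /ʂ/ (retroflex), /ç/ (palatal), /x/ (velar), /h/ (glottal).
The alveolar row has no fricative member, so the gap is the alveolar fricative /s/.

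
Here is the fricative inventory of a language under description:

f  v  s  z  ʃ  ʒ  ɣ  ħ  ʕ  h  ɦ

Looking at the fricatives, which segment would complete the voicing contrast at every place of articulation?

/x/

place of articulation  voiceless  voiced  
labiodental       f         v       
alveolar          s         z       
postalveolar      ʃ         ʒ       
velar             —         ɣ       
pharyngeal        ħ         ʕ       
glottal           h         ɦ       
The velar row has no voiceless member, so the gap is the voiceless velar fricative /x/.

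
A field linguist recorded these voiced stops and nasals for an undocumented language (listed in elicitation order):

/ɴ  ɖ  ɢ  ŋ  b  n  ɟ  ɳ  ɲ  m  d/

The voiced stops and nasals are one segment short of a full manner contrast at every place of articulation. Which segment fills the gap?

/ɡ/

bilabial: oral stop /b/, nasal /m/.
alveolar: oral stop /d/, nasal /n/.
retroflex: oral stop /ɖ/, nasal /ɳ/.
palatal: oral stop /ɟ/, nasal /ɲ/.
velar: oral stop —, nasal /ŋ/.
uvular: oral stop /ɢ/, nasal /ɴ/.
The velar row has no oral stop member, so the gap is the velar oral stop /ɡ/.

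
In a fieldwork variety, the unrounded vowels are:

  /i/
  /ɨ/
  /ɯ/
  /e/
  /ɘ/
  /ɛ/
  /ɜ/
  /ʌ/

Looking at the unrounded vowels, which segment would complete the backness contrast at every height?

high: front /i/, central /ɨ/, back /ɯ/.
high-mid: front /e/, central /ɘ/, back —.
low-mid: front /ɛ/, central /ɜ/, back /ʌ/.
The high-mid row has no back member, so the gap is the high-mid back unrounded vowel /ɤ/.

/ɤ/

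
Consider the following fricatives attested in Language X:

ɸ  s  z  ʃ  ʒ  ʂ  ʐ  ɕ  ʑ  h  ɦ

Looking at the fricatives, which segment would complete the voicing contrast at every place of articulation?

/β/

bilabial: voiceless /ɸ/, voiced —.
alveolar: voiceless /s/, voiced /z/.
postalveolar: voiceless /ʃ/, voiced /ʒ/.
retroflex: voiceless /ʂ/, voiced /ʐ/.
alveolo-palatal: voiceless /ɕ/, voiced /ʑ/.
glottal: voiceless /h/, voiced /ɦ/.
The bilabial row has no voiced member, so the gap is the voiced bilabial fricative /β/.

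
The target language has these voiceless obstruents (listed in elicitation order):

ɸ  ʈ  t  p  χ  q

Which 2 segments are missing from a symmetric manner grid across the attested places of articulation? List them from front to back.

/s/, /ʂ/

place of articulation  stop      fricative
bilabial          p         ɸ       
alveolar          t         —       
retroflex         ʈ         —       
uvular            q         χ       
Gaps, from front to back: alveolar lacks fricative (/s/); retroflex lacks fricative (/ʂ/).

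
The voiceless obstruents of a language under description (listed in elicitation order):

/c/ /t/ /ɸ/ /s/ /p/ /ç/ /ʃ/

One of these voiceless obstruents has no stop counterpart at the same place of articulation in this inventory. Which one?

Bilabial: /p/ ~ /ɸ/
Alveolar: /t/ ~ /s/
Palatal: /c/ ~ /ç/
Postalveolar: only /ʃ/ (fricative); no stop partner.
So /ʃ/ is the unpaired segment.

/ʃ/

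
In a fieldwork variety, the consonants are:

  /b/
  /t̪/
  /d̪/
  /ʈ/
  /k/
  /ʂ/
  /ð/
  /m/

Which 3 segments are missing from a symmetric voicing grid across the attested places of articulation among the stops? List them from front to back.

place of articulation  voiceless  voiced  
bilabial          —         b       
dental            t̪        d̪      
retroflex         ʈ         —       
velar             k         —       
Gaps, from front to back: bilabial lacks voiceless (/p/); retroflex lacks voiced (/ɖ/); velar lacks voiced (/ɡ/).

/p/, /ɖ/, /ɡ/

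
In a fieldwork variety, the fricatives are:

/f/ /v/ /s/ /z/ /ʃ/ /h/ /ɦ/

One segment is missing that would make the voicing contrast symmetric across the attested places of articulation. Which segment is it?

/ʒ/

Voiceless: /f/ (labiodental), /s/ (alveolar), /ʃ/ (postalveolar), /h/ (glottal).
Voiced: /v/ (labiodental), /z/ (alveolar), /ɦ/ (glottal).
The postalveolar row has no voiced member, so the gap is the voiced postalveolar fricative /ʒ/.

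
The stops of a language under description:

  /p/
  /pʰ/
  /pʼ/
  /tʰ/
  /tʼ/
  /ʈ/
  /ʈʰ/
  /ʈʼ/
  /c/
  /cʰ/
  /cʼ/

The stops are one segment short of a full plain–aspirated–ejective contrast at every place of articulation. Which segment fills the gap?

Plain: /p/ (bilabial), /ʈ/ (retroflex), /c/ (palatal).
Aspirated: /pʰ/ (bilabial), /tʰ/ (alveolar), /ʈʰ/ (retroflex), /cʰ/ (palatal).
Ejective: /pʼ/ (bilabial), /tʼ/ (alveolar), /ʈʼ/ (retroflex), /cʼ/ (palatal).
The alveolar row has no plain member, so the gap is the plain alveolar stop /t/.

/t/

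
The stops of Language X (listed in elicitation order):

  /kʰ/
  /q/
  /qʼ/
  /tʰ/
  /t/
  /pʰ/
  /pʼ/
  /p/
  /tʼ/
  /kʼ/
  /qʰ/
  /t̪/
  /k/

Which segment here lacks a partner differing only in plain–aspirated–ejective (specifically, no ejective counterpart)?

/t̪/

Bilabial: /p/ ~ /pʰ/ ~ /pʼ/
Alveolar: /t/ ~ /tʰ/ ~ /tʼ/
Velar: /k/ ~ /kʰ/ ~ /kʼ/
Uvular: /q/ ~ /qʰ/ ~ /qʼ/
Dental: only /t̪/ (plain); no ejective partner.
So /t̪/ is the unpaired segment.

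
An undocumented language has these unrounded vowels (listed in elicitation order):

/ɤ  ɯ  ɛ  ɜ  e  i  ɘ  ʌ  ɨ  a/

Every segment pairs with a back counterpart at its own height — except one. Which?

High: /i/ ~ /ɨ/ ~ /ɯ/
High-mid: /e/ ~ /ɘ/ ~ /ɤ/
Low-mid: /ɛ/ ~ /ɜ/ ~ /ʌ/
Low: only /a/ (front); no back partner.
So /a/ is the unpaired segment.

/a/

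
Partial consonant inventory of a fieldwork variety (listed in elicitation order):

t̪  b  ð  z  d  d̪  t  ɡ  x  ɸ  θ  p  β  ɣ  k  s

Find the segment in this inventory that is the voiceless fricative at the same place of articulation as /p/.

/p/ is a voiceless bilabial stop.
The voiceless fricative at the same place is a voiceless bilabial fricative — in this inventory, /ɸ/.

/ɸ/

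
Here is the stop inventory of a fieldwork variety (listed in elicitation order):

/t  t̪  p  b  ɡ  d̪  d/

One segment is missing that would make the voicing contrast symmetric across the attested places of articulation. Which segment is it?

/k/

Voiceless: /p/ (bilabial), /t̪/ (dental), /t/ (alveolar).
Voiced: /b/ (bilabial), /d̪/ (dental), /d/ (alveolar), /ɡ/ (velar).
The velar row has no voiceless member, so the gap is the voiceless velar stop /k/.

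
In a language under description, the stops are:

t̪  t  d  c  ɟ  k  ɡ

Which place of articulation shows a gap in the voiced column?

dental: voiceless /t̪/, voiced —.
alveolar: voiceless /t/, voiced /d/.
palatal: voiceless /c/, voiced /ɟ/.
velar: voiceless /k/, voiced /ɡ/.
Every place of articulation has a voiced member except dental, where /d̪/ would be expected.

dental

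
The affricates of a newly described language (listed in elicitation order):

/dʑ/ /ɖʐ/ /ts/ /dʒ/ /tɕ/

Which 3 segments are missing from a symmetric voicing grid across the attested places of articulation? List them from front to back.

alveolar: voiceless /ts/, voiced —.
postalveolar: voiceless —, voiced /dʒ/.
retroflex: voiceless —, voiced /ɖʐ/.
alveolo-palatal: voiceless /tɕ/, voiced /dʑ/.
Gaps, from front to back: alveolar lacks voiced (/dz/); postalveolar lacks voiceless (/tʃ/); retroflex lacks voiceless (/ʈʂ/).

/dz/, /tʃ/, /ʈʂ/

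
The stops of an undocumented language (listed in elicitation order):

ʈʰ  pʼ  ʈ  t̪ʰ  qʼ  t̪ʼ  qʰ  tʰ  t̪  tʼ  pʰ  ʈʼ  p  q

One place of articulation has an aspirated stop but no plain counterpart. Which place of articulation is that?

alveolar

bilabial: plain /p/, aspirated /pʰ/, ejective /pʼ/.
dental: plain /t̪/, aspirated /t̪ʰ/, ejective /t̪ʼ/.
alveolar: plain —, aspirated /tʰ/, ejective /tʼ/.
retroflex: plain /ʈ/, aspirated /ʈʰ/, ejective /ʈʼ/.
uvular: plain /q/, aspirated /qʰ/, ejective /qʼ/.
Every place of articulation has a plain member except alveolar, where /t/ would be expected.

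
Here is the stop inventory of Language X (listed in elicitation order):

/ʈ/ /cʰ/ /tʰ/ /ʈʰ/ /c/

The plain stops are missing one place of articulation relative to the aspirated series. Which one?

alveolar

place of articulation  plain     aspirated
alveolar          —         tʰ      
retroflex         ʈ         ʈʰ      
palatal           c         cʰ      
Every place of articulation has a plain member except alveolar, where /t/ would be expected.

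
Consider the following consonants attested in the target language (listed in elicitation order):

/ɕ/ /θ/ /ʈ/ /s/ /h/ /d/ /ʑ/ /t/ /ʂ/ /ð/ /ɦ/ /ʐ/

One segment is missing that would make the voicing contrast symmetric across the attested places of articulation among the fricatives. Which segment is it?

/z/

place of articulation  voiceless  voiced  
dental            θ         ð       
alveolar          s         —       
retroflex         ʂ         ʐ       
alveolo-palatal   ɕ         ʑ       
glottal           h         ɦ       
The alveolar row has no voiced member, so the gap is the voiced alveolar fricative /z/.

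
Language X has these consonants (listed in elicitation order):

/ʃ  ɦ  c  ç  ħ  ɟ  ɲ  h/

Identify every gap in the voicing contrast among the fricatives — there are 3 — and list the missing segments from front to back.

/ʒ/, /ʝ/, /ʕ/

place of articulation  voiceless  voiced  
postalveolar      ʃ         —       
palatal           ç         —       
pharyngeal        ħ         —       
glottal           h         ɦ       
Gaps, from front to back: postalveolar lacks voiced (/ʒ/); palatal lacks voiced (/ʝ/); pharyngeal lacks voiced (/ʕ/).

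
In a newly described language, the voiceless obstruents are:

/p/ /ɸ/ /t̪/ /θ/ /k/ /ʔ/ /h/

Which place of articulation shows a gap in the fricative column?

velar

Stop: /p/ (bilabial), /t̪/ (dental), /k/ (velar), /ʔ/ (glottal).
Fricative: /ɸ/ (bilabial), /θ/ (dental), /h/ (glottal).
Every place of articulation has a fricative member except velar, where /x/ would be expected.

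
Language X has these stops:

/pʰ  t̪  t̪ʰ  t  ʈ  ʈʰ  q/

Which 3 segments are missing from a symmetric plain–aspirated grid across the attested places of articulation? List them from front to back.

/p/, /tʰ/, /qʰ/

bilabial: plain —, aspirated /pʰ/.
dental: plain /t̪/, aspirated /t̪ʰ/.
alveolar: plain /t/, aspirated —.
retroflex: plain /ʈ/, aspirated /ʈʰ/.
uvular: plain /q/, aspirated —.
Gaps, from front to back: bilabial lacks plain (/p/); alveolar lacks aspirated (/tʰ/); uvular lacks aspirated (/qʰ/).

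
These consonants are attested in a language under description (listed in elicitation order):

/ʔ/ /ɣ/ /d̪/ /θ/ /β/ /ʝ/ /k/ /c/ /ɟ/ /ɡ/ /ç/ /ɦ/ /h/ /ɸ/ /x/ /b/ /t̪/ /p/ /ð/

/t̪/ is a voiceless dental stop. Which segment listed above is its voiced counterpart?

The voiced counterpart is a voiced dental stop — in this inventory, /d̪/.

/d̪/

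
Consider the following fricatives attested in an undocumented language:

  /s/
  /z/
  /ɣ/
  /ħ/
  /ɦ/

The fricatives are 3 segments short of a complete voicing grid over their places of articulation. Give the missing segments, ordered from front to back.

/x/, /ʕ/, /h/

place of articulation  voiceless  voiced  
alveolar          s         z       
velar             —         ɣ       
pharyngeal        ħ         —       
glottal           —         ɦ       
Gaps, from front to back: velar lacks voiceless (/x/); pharyngeal lacks voiced (/ʕ/); glottal lacks voiceless (/h/).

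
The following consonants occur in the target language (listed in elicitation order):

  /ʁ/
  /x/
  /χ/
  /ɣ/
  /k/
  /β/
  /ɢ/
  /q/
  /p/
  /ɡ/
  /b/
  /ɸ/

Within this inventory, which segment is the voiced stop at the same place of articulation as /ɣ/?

/ɣ/ is a voiced velar fricative.
The voiced stop at the same place is a voiced velar stop — in this inventory, /ɡ/.

/ɡ/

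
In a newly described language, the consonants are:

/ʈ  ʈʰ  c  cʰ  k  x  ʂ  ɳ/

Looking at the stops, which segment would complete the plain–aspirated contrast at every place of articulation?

/kʰ/

retroflex: plain /ʈ/, aspirated /ʈʰ/.
palatal: plain /c/, aspirated /cʰ/.
velar: plain /k/, aspirated —.
The velar row has no aspirated member, so the gap is the aspirated velar stop /kʰ/.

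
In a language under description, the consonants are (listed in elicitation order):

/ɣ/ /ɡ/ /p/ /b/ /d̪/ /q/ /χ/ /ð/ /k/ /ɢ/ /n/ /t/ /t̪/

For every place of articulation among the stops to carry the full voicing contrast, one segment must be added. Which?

/d/

bilabial: voiceless /p/, voiced /b/.
dental: voiceless /t̪/, voiced /d̪/.
alveolar: voiceless /t/, voiced —.
velar: voiceless /k/, voiced /ɡ/.
uvular: voiceless /q/, voiced /ɢ/.
The alveolar row has no voiced member, so the gap is the voiced alveolar stop /d/.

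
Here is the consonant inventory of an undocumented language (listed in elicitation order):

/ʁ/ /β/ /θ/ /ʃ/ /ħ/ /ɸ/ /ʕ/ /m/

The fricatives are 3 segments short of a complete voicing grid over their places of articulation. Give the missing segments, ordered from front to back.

Voiceless: /ɸ/ (bilabial), /θ/ (dental), /ʃ/ (postalveolar), /ħ/ (pharyngeal).
Voiced: /β/ (bilabial), /ʁ/ (uvular), /ʕ/ (pharyngeal).
Gaps, from front to back: dental lacks voiced (/ð/); postalveolar lacks voiced (/ʒ/); uvular lacks voiceless (/χ/).

/ð/, /ʒ/, /χ/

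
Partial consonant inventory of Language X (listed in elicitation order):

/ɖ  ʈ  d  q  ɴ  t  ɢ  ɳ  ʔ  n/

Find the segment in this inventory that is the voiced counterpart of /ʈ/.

/ɖ/

/ʈ/ is a voiceless retroflex stop.
The voiced counterpart is a voiced retroflex stop — in this inventory, /ɖ/.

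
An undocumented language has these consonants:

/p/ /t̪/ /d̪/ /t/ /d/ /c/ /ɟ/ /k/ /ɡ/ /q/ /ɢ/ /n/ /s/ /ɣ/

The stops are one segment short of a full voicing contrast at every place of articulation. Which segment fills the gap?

/b/

Voiceless: /p/ (bilabial), /t̪/ (dental), /t/ (alveolar), /c/ (palatal), /k/ (velar), /q/ (uvular).
Voiced: /d̪/ (dental), /d/ (alveolar), /ɟ/ (palatal), /ɡ/ (velar), /ɢ/ (uvular).
The bilabial row has no voiced member, so the gap is the voiced bilabial stop /b/.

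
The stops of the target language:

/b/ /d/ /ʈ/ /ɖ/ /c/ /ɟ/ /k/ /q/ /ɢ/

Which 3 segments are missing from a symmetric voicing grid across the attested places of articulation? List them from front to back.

/p/, /t/, /ɡ/

place of articulation  voiceless  voiced  
bilabial          —         b       
alveolar          —         d       
retroflex         ʈ         ɖ       
palatal           c         ɟ       
velar             k         —       
uvular            q         ɢ       
Gaps, from front to back: bilabial lacks voiceless (/p/); alveolar lacks voiceless (/t/); velar lacks voiced (/ɡ/).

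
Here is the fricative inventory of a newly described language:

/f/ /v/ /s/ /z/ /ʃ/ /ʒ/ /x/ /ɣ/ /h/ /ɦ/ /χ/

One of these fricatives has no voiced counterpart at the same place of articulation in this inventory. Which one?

/χ/

Labiodental: /f/ ~ /v/
Alveolar: /s/ ~ /z/
Postalveolar: /ʃ/ ~ /ʒ/
Velar: /x/ ~ /ɣ/
Glottal: /h/ ~ /ɦ/
Uvular: only /χ/ (voiceless); no voiced partner.
So /χ/ is the unpaired segment.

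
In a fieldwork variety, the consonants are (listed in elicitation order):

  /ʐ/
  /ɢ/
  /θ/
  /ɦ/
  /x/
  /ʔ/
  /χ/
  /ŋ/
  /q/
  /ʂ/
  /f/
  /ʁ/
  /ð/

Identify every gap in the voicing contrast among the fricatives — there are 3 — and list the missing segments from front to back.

Voiceless: /f/ (labiodental), /θ/ (dental), /ʂ/ (retroflex), /x/ (velar), /χ/ (uvular).
Voiced: /ð/ (dental), /ʐ/ (retroflex), /ʁ/ (uvular), /ɦ/ (glottal).
Gaps, from front to back: labiodental lacks voiced (/v/); velar lacks voiced (/ɣ/); glottal lacks voiceless (/h/).

/v/, /ɣ/, /h/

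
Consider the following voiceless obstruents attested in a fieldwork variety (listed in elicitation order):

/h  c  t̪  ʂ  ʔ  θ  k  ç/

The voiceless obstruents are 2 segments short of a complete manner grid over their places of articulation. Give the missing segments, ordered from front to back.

/ʈ/, /x/

Stop: /t̪/ (dental), /c/ (palatal), /k/ (velar), /ʔ/ (glottal).
Fricative: /θ/ (dental), /ʂ/ (retroflex), /ç/ (palatal), /h/ (glottal).
Gaps, from front to back: retroflex lacks stop (/ʈ/); velar lacks fricative (/x/).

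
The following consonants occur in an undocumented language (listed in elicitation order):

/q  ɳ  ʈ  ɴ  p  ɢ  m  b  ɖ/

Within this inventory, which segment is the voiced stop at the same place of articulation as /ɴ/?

/ɢ/

/ɴ/ is an uvular nasal.
The voiced stop at the same place is a voiced uvular stop — in this inventory, /ɢ/.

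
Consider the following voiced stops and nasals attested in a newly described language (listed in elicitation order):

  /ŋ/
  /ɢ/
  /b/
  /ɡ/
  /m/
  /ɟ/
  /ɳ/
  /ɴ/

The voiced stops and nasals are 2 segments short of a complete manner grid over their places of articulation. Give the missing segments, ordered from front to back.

/ɖ/, /ɲ/

bilabial: oral stop /b/, nasal /m/.
retroflex: oral stop —, nasal /ɳ/.
palatal: oral stop /ɟ/, nasal —.
velar: oral stop /ɡ/, nasal /ŋ/.
uvular: oral stop /ɢ/, nasal /ɴ/.
Gaps, from front to back: retroflex lacks oral stop (/ɖ/); palatal lacks nasal (/ɲ/).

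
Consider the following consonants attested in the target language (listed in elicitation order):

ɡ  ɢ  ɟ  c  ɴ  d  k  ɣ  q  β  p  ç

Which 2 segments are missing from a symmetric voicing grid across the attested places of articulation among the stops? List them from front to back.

bilabial: voiceless /p/, voiced —.
alveolar: voiceless —, voiced /d/.
palatal: voiceless /c/, voiced /ɟ/.
velar: voiceless /k/, voiced /ɡ/.
uvular: voiceless /q/, voiced /ɢ/.
Gaps, from front to back: bilabial lacks voiced (/b/); alveolar lacks voiceless (/t/).

/b/, /t/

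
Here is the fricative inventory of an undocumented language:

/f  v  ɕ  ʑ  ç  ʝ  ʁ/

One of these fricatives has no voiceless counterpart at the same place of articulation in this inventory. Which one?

Labiodental: /f/ ~ /v/
Alveolo-palatal: /ɕ/ ~ /ʑ/
Palatal: /ç/ ~ /ʝ/
Uvular: only /ʁ/ (voiced); no voiceless partner.
So /ʁ/ is the unpaired segment.

/ʁ/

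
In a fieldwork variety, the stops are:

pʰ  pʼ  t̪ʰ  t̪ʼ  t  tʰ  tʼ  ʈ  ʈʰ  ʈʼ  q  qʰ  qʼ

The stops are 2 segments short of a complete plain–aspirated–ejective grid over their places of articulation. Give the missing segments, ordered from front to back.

place of articulation  plain     aspirated  ejective
bilabial          —         pʰ        pʼ      
dental            —         t̪ʰ       t̪ʼ     
alveolar          t         tʰ        tʼ      
retroflex         ʈ         ʈʰ        ʈʼ      
uvular            q         qʰ        qʼ      
Gaps, from front to back: bilabial lacks plain (/p/); dental lacks plain (/t̪/).

/p/, /t̪/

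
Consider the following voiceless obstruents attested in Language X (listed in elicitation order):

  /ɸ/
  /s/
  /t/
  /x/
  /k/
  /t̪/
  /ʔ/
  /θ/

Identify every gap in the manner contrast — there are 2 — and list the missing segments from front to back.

/p/, /h/

bilabial: stop —, fricative /ɸ/.
dental: stop /t̪/, fricative /θ/.
alveolar: stop /t/, fricative /s/.
velar: stop /k/, fricative /x/.
glottal: stop /ʔ/, fricative —.
Gaps, from front to back: bilabial lacks stop (/p/); glottal lacks fricative (/h/).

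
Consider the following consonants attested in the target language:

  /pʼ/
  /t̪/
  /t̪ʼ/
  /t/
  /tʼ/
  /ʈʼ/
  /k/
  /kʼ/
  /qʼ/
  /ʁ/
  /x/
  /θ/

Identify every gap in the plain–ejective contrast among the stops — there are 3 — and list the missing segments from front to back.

bilabial: plain —, ejective /pʼ/.
dental: plain /t̪/, ejective /t̪ʼ/.
alveolar: plain /t/, ejective /tʼ/.
retroflex: plain —, ejective /ʈʼ/.
velar: plain /k/, ejective /kʼ/.
uvular: plain —, ejective /qʼ/.
Gaps, from front to back: bilabial lacks plain (/p/); retroflex lacks plain (/ʈ/); uvular lacks plain (/q/).

/p/, /ʈ/, /q/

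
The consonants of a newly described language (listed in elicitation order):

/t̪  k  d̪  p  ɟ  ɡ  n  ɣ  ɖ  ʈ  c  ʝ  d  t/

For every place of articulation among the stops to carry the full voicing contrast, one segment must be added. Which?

/b/

bilabial: voiceless /p/, voiced —.
dental: voiceless /t̪/, voiced /d̪/.
alveolar: voiceless /t/, voiced /d/.
retroflex: voiceless /ʈ/, voiced /ɖ/.
palatal: voiceless /c/, voiced /ɟ/.
velar: voiceless /k/, voiced /ɡ/.
The bilabial row has no voiced member, so the gap is the voiced bilabial stop /b/.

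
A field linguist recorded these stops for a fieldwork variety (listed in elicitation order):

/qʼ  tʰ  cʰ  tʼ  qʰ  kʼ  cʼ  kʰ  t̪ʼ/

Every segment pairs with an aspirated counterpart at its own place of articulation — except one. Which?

/t̪ʼ/

Alveolar: /tʰ/ ~ /tʼ/
Palatal: /cʰ/ ~ /cʼ/
Velar: /kʰ/ ~ /kʼ/
Uvular: /qʰ/ ~ /qʼ/
Dental: only /t̪ʼ/ (ejective); no aspirated partner.
So /t̪ʼ/ is the unpaired segment.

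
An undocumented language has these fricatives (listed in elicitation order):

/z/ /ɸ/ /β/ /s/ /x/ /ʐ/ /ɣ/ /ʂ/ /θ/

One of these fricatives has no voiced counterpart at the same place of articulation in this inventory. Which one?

/θ/

Bilabial: /ɸ/ ~ /β/
Alveolar: /s/ ~ /z/
Retroflex: /ʂ/ ~ /ʐ/
Velar: /x/ ~ /ɣ/
Dental: only /θ/ (voiceless); no voiced partner.
So /θ/ is the unpaired segment.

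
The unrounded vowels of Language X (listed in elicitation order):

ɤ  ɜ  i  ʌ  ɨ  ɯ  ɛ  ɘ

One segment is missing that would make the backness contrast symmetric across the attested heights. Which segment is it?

Front: /i/ (high), /ɛ/ (low-mid).
Central: /ɨ/ (high), /ɘ/ (high-mid), /ɜ/ (low-mid).
Back: /ɯ/ (high), /ɤ/ (high-mid), /ʌ/ (low-mid).
The high-mid row has no front member, so the gap is the high-mid front unrounded vowel /e/.

/e/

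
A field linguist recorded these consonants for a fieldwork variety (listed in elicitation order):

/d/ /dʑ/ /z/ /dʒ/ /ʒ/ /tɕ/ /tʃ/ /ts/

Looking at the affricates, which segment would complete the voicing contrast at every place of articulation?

/dz/

alveolar: voiceless /ts/, voiced —.
postalveolar: voiceless /tʃ/, voiced /dʒ/.
alveolo-palatal: voiceless /tɕ/, voiced /dʑ/.
The alveolar row has no voiced member, so the gap is the voiced alveolar affricate /dz/.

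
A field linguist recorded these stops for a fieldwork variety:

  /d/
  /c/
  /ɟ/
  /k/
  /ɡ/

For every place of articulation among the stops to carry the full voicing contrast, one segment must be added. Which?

Voiceless: /c/ (palatal), /k/ (velar).
Voiced: /d/ (alveolar), /ɟ/ (palatal), /ɡ/ (velar).
The alveolar row has no voiceless member, so the gap is the voiceless alveolar stop /t/.

/t/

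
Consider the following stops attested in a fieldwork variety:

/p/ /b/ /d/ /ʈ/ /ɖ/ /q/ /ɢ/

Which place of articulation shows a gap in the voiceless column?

bilabial: voiceless /p/, voiced /b/.
alveolar: voiceless —, voiced /d/.
retroflex: voiceless /ʈ/, voiced /ɖ/.
uvular: voiceless /q/, voiced /ɢ/.
Every place of articulation has a voiceless member except alveolar, where /t/ would be expected.

alveolar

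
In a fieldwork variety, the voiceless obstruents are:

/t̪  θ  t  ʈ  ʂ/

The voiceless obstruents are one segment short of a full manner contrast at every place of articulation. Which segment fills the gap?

place of articulation  stop      fricative
dental            t̪        θ       
alveolar          t         —       
retroflex         ʈ         ʂ       
The alveolar row has no fricative member, so the gap is the alveolar fricative /s/.

/s/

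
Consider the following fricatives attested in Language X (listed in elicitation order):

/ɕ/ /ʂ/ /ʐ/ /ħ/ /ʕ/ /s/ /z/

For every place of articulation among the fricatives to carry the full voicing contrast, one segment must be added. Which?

/ʑ/

alveolar: voiceless /s/, voiced /z/.
retroflex: voiceless /ʂ/, voiced /ʐ/.
alveolo-palatal: voiceless /ɕ/, voiced —.
pharyngeal: voiceless /ħ/, voiced /ʕ/.
The alveolo-palatal row has no voiced member, so the gap is the voiced alveolo-palatal fricative /ʑ/.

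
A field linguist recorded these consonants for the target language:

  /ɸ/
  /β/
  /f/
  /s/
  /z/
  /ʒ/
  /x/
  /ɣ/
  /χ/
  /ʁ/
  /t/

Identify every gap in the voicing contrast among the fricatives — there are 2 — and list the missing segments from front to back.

/v/, /ʃ/

Voiceless: /ɸ/ (bilabial), /f/ (labiodental), /s/ (alveolar), /x/ (velar), /χ/ (uvular).
Voiced: /β/ (bilabial), /z/ (alveolar), /ʒ/ (postalveolar), /ɣ/ (velar), /ʁ/ (uvular).
Gaps, from front to back: labiodental lacks voiced (/v/); postalveolar lacks voiceless (/ʃ/).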